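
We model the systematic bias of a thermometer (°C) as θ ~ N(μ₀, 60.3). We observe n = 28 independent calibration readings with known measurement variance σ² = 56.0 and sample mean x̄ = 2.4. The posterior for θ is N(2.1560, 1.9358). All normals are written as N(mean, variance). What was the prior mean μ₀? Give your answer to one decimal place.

The posterior mean is a precision-weighted average: μ_n = (τ₀μ₀ + τ_data·x̄)/(τ₀+τ_data), with τ₀=1/σ₀² and τ_data=n/σ².
Here τ₀ = 1/60.3 = 0.016584 and τ_data = 28/56.0 = 0.500000, so τ_n = 0.516584.
Rearranging for μ₀: μ₀ = (μ_n·τ_n − τ_data·x̄)/τ₀ = (2.1560·0.516584 − 0.500000·2.4) / 0.016584 = -0.086245/0.016584 ≈ -5.2.

μ₀ = -5.2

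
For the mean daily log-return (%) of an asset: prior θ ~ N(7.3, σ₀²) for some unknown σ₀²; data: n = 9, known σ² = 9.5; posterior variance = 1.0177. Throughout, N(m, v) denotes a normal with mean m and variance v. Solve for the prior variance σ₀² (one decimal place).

σ₀² = 28.4

Posterior precision equals prior precision plus data precision: 1/σ_n² = 1/σ₀² + n/σ².
So 1/σ₀² = 1/1.0177 − 9/9.5 = 0.982608 − 0.947368 = 0.035240.
Hence σ₀² = 1/0.035240 ≈ 28.4.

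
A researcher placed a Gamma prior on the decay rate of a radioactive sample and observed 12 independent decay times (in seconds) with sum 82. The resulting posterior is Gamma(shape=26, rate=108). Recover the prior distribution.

Gamma(shape=14, rate=26)

For an exponential likelihood with a Gamma(α, β) prior on the rate, n observations with total T give posterior Gamma(α+n, β+T).
So α = 26 − 12 = 14 and β = 108 − 82 = 26.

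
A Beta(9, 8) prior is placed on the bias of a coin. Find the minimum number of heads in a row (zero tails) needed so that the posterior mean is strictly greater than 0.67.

After k heads and 0 tails the posterior is Beta(9+k, 8), with mean (9+k)/(9+8+k).
Set (9+k)/(17+k) > 0.67 and solve: k > (0.67·17 − 9)/(1 − 0.67) = 7.242.
The smallest integer exceeding 7.242 is 8.

k = 8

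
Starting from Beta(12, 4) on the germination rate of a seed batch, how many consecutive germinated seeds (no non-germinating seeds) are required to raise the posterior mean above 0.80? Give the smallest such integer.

After k germinated seeds and 0 non-germinating seeds the posterior is Beta(12+k, 4), with mean (12+k)/(12+4+k).
Set (12+k)/(16+k) > 0.80 and solve: k > (0.80·16 − 12)/(1 − 0.80) = 4.000.
The smallest integer exceeding 4.000 is 5.

k = 5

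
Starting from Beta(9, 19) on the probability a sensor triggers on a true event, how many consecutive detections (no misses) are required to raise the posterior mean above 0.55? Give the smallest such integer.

k = 15

After k detections and 0 misses the posterior is Beta(9+k, 19), with mean (9+k)/(9+19+k).
Set (9+k)/(28+k) > 0.55 and solve: k > (0.55·28 − 9)/(1 − 0.55) = 14.222.
The smallest integer exceeding 14.222 is 15.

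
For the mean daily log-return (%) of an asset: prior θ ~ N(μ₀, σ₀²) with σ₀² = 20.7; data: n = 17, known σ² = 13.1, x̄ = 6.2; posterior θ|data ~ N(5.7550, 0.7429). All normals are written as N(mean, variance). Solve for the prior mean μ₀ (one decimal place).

The posterior mean is a precision-weighted average: μ_n = (τ₀μ₀ + τ_data·x̄)/(τ₀+τ_data), with τ₀=1/σ₀² and τ_data=n/σ².
Here τ₀ = 1/20.7 = 0.048309 and τ_data = 17/13.1 = 1.297710, so τ_n = 1.346019.
Rearranging for μ₀: μ₀ = (μ_n·τ_n − τ_data·x̄)/τ₀ = (5.7550·1.346019 − 1.297710·6.2) / 0.048309 = -0.299463/0.048309 ≈ -6.2.

μ₀ = -6.2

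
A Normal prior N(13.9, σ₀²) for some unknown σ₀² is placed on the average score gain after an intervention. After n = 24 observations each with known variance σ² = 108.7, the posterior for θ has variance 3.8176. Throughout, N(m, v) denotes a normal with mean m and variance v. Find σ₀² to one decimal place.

Posterior precision equals prior precision plus data precision: 1/σ_n² = 1/σ₀² + n/σ².
So 1/σ₀² = 1/3.8176 − 24/108.7 = 0.261945 − 0.220791 = 0.041154.
Hence σ₀² = 1/0.041154 ≈ 24.3.

σ₀² = 24.3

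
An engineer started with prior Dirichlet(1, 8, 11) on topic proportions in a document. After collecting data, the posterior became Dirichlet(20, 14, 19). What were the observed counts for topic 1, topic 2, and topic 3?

For a Dirichlet(α) prior with multinomial counts c, the posterior is Dirichlet(α + c) componentwise.
Counts are posterior − prior componentwise: 20−1=19, 14−8=6, 19−11=8.

counts (19, 6, 8)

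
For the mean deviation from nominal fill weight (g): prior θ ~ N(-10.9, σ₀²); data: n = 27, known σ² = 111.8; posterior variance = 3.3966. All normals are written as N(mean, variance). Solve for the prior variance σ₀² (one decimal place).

For the Normal–Normal model with known σ², precisions add: τ_n = τ₀ + n/σ².
So 1/σ₀² = 1/3.3966 − 27/111.8 = 0.294412 − 0.241503 = 0.052909.
Hence σ₀² = 1/0.052909 ≈ 18.9.

σ₀² = 18.9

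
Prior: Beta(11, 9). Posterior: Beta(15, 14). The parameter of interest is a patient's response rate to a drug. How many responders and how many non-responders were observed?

4 responders and 5 non-responders

Under Beta–binomial conjugacy the posterior parameters are (a+s, b+f).
Match parameters: s=15−11=4, f=14−9=5.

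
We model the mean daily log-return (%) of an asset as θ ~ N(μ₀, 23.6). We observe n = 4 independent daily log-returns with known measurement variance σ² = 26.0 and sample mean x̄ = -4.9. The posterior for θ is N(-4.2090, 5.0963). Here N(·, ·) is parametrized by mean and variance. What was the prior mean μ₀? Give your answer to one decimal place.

μ₀ = -1.7

With known observation variance, the Normal–Normal posterior has precision τ_n = τ₀ + n/σ² and mean μ_n = (τ₀μ₀ + (n/σ²)x̄)/τ_n.
Here τ₀ = 1/23.6 = 0.042373 and τ_data = 4/26.0 = 0.153846, so τ_n = 0.196219.
Rearranging for μ₀: μ₀ = (μ_n·τ_n − τ_data·x̄)/τ₀ = (-4.2090·0.196219 − 0.153846·-4.9) / 0.042373 = -0.072040/0.042373 ≈ -1.7.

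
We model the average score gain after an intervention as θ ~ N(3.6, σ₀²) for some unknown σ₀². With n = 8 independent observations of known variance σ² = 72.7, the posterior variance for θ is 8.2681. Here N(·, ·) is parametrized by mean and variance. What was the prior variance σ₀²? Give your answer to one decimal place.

σ₀² = 91.7

For the Normal–Normal model with known σ², precisions add: τ_n = τ₀ + n/σ².
So 1/σ₀² = 1/8.2681 − 8/72.7 = 0.120947 − 0.110041 = 0.010906.
Hence σ₀² = 1/0.010906 ≈ 91.7.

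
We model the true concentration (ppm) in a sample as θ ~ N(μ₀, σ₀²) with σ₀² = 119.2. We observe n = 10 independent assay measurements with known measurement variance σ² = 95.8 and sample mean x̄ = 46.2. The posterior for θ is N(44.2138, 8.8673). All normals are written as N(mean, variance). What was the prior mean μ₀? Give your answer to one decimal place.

μ₀ = 19.5

The posterior mean is a precision-weighted average: μ_n = (τ₀μ₀ + τ_data·x̄)/(τ₀+τ_data), with τ₀=1/σ₀² and τ_data=n/σ².
Here τ₀ = 1/119.2 = 0.008389 and τ_data = 10/95.8 = 0.104384, so τ_n = 0.112773.
Rearranging for μ₀: μ₀ = (μ_n·τ_n − τ_data·x̄)/τ₀ = (44.2138·0.112773 − 0.104384·46.2) / 0.008389 = 0.163582/0.008389 ≈ 19.5.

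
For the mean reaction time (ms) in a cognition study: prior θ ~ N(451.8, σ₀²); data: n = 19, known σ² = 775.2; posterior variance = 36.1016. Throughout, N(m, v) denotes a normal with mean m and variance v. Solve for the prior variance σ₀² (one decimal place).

σ₀² = 313.5

Posterior precision equals prior precision plus data precision: 1/σ_n² = 1/σ₀² + n/σ².
So 1/σ₀² = 1/36.1016 − 19/775.2 = 0.027700 − 0.024510 = 0.003190.
Hence σ₀² = 1/0.003190 ≈ 313.5.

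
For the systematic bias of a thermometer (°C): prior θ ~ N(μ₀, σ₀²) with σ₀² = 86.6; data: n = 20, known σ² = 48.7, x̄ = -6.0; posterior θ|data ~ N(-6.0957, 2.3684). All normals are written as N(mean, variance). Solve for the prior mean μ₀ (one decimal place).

With known observation variance, the Normal–Normal posterior has precision τ_n = τ₀ + n/σ² and mean μ_n = (τ₀μ₀ + (n/σ²)x̄)/τ_n.
Here τ₀ = 1/86.6 = 0.011547 and τ_data = 20/48.7 = 0.410678, so τ_n = 0.422225.
Rearranging for μ₀: μ₀ = (μ_n·τ_n − τ_data·x̄)/τ₀ = (-6.0957·0.422225 − 0.410678·-6.0) / 0.011547 = -0.109689/0.011547 ≈ -9.5.

μ₀ = -9.5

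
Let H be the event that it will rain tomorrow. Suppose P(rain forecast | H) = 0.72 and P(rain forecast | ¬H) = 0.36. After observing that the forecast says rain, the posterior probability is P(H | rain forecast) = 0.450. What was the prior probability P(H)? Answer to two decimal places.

P(H) = 0.29

Bayes' rule in odds form gives O(H|E) = O(H)·[P(E|H)/P(E|¬H)], hence O(H) = O(H|E)/LR.
Posterior odds = 0.450/(1−0.450) = 0.8182. LR = 0.72/0.36 = 2.0000.
Prior odds = 0.8182/2.0000 = 0.4091, so P(H) = 0.4091/(1+0.4091) ≈ 0.29.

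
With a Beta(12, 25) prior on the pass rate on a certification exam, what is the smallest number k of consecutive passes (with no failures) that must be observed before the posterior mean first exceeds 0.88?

k = 172

After k passes and 0 failures the posterior is Beta(12+k, 25), with mean (12+k)/(12+25+k).
Set (12+k)/(37+k) > 0.88 and solve: k > (0.88·37 − 12)/(1 − 0.88) = 171.333.
The smallest integer exceeding 171.333 is 172.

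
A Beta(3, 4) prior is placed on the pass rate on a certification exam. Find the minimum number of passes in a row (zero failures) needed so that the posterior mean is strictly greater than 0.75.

k = 10

After k passes and 0 failures the posterior is Beta(3+k, 4), with mean (3+k)/(3+4+k).
Set (3+k)/(7+k) > 0.75 and solve: k > (0.75·7 − 3)/(1 − 0.75) = 9.000.
The smallest integer exceeding 9.000 is 10.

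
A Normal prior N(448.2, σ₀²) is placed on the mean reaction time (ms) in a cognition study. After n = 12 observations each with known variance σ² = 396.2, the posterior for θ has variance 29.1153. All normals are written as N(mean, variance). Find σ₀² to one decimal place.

σ₀² = 246.4

Posterior precision equals prior precision plus data precision: 1/σ_n² = 1/σ₀² + n/σ².
So 1/σ₀² = 1/29.1153 − 12/396.2 = 0.034346 − 0.030288 = 0.004058.
Hence σ₀² = 1/0.004058 ≈ 246.4.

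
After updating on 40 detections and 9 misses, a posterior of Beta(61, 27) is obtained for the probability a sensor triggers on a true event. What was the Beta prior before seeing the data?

Beta(21, 18)

Under Beta–binomial conjugacy the posterior parameters are (α+s, β+f).
Subtract the data counts: 61−40=21, 27−9=18.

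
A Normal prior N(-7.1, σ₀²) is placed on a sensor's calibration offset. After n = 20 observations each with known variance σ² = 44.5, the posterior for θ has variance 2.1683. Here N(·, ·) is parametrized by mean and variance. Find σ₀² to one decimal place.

For the Normal–Normal model with known σ², precisions add: τ_n = τ₀ + n/σ².
So 1/σ₀² = 1/2.1683 − 20/44.5 = 0.461191 − 0.449438 = 0.011753.
Hence σ₀² = 1/0.011753 ≈ 85.1.

σ₀² = 85.1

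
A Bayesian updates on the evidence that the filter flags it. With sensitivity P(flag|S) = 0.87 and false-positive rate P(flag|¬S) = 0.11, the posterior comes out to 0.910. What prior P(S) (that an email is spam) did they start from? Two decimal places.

P(S) = 0.56

Bayes' rule in odds form gives O(S|E) = O(S)·[P(E|S)/P(E|¬S)], hence O(S) = O(S|E)/LR.
Posterior odds = 0.910/(1−0.910) = 10.1111. LR = 0.87/0.11 = 7.9091.
Prior odds = 10.1111/7.9091 = 1.2784, so P(S) = 1.2784/(1+1.2784) ≈ 0.56.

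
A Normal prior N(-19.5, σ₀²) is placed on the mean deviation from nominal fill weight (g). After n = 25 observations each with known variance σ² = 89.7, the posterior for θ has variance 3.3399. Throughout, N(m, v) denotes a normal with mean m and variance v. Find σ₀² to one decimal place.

σ₀² = 48.3

For the Normal–Normal model with known σ², precisions add: τ_n = τ₀ + n/σ².
So 1/σ₀² = 1/3.3399 − 25/89.7 = 0.299410 − 0.278707 = 0.020703.
Hence σ₀² = 1/0.020703 ≈ 48.3.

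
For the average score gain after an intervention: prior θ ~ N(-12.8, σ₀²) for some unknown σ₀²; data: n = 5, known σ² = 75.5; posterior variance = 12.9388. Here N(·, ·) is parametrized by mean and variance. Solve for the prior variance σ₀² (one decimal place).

σ₀² = 90.4

For the Normal–Normal model with known σ², precisions add: τ_n = τ₀ + n/σ².
So 1/σ₀² = 1/12.9388 − 5/75.5 = 0.077287 − 0.066225 = 0.011062.
Hence σ₀² = 1/0.011062 ≈ 90.4.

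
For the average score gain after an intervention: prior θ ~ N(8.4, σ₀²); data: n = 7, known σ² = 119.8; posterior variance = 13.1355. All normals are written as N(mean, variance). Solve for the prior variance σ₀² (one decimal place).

For the Normal–Normal model with known σ², precisions add: τ_n = τ₀ + n/σ².
So 1/σ₀² = 1/13.1355 − 7/119.8 = 0.076130 − 0.058431 = 0.017699.
Hence σ₀² = 1/0.017699 ≈ 56.5.

σ₀² = 56.5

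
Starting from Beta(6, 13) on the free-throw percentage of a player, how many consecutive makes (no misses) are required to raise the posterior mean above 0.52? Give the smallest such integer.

After k makes and 0 misses the posterior is Beta(6+k, 13), with mean (6+k)/(6+13+k).
Set (6+k)/(19+k) > 0.52 and solve: k > (0.52·19 − 6)/(1 − 0.52) = 8.083.
The smallest integer exceeding 8.083 is 9, and checking k=9: (15)/(28) = 0.5357 > 0.52.

k = 9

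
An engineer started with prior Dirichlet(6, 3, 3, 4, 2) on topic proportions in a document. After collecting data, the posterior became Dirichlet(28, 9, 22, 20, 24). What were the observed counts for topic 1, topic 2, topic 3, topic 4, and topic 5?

counts (22, 6, 19, 16, 22)

For a Dirichlet(α) prior with multinomial counts c, the posterior is Dirichlet(α + c) componentwise.
Counts are posterior − prior componentwise: 28−6=22, 9−3=6, 22−3=19, 20−4=16, 24−2=22.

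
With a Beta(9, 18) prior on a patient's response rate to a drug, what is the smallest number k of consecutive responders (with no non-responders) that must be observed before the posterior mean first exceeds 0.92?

k = 199

After k responders and 0 non-responders the posterior is Beta(9+k, 18), with mean (9+k)/(9+18+k).
Set (9+k)/(27+k) > 0.92 and solve: k > (0.92·27 − 9)/(1 − 0.92) = 198.000.
The smallest integer exceeding 198.000 is 199, and checking k=199: (208)/(226) = 0.9204 > 0.92.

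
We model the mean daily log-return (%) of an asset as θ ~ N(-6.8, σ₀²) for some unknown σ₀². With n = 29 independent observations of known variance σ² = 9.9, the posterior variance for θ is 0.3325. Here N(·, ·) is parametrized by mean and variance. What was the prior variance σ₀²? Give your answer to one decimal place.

For the Normal–Normal model with known σ², precisions add: τ_n = τ₀ + n/σ².
So 1/σ₀² = 1/0.3325 − 29/9.9 = 3.007519 − 2.929293 = 0.078226.
Hence σ₀² = 1/0.078226 ≈ 12.8.

σ₀² = 12.8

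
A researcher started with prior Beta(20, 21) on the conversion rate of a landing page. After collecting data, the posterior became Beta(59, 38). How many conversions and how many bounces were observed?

39 conversions and 17 bounces

A Beta(a, b) prior with s successes and f failures in binomial data gives a Beta(a+s, b+f) posterior.
So s = 59 − 20 = 39 and f = 38 − 21 = 17.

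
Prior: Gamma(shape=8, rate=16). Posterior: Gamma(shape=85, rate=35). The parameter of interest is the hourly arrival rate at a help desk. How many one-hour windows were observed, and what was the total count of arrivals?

A Gamma(α, β) prior (rate parametrization) on a Poisson rate with n observations summing to S gives posterior Gamma(α+S, β+n).
Matching: Σxᵢ = 85 − 8 = 77 and n = 35 − 16 = 19.

n = 19 one-hour windows with total 77 arrivals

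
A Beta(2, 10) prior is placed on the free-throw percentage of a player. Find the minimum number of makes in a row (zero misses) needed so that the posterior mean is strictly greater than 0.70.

After k makes and 0 misses the posterior is Beta(2+k, 10), with mean (2+k)/(2+10+k).
Set (2+k)/(12+k) > 0.70 and solve: k > (0.70·12 − 2)/(1 − 0.70) = 21.333.
The smallest integer exceeding 21.333 is 22, and checking k=22: (24)/(34) = 0.7059 > 0.70.

k = 22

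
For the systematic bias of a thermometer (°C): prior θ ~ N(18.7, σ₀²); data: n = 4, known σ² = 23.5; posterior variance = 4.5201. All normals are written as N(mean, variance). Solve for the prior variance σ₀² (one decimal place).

σ₀² = 19.6

Posterior precision equals prior precision plus data precision: 1/σ_n² = 1/σ₀² + n/σ².
So 1/σ₀² = 1/4.5201 − 4/23.5 = 0.221234 − 0.170213 = 0.051021.
Hence σ₀² = 1/0.051021 ≈ 19.6.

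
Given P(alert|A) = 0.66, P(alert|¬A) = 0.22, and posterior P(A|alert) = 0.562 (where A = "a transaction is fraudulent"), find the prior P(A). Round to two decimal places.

P(A) = 0.30

Bayes' rule in odds form gives O(A|E) = O(A)·[P(E|A)/P(E|¬A)], hence O(A) = O(A|E)/LR.
Posterior odds = 0.562/(1−0.562) = 1.2831. LR = 0.66/0.22 = 3.0000.
Prior odds = 1.2831/3.0000 = 0.4277, so P(A) = 0.4277/(1+0.4277) ≈ 0.30.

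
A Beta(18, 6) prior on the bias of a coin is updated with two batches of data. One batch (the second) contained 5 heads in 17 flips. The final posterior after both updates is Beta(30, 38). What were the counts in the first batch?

Sequential conjugate updates are equivalent to a single update on the pooled data, so total successes = posterior α − prior α and total failures = posterior β − prior β.
Total across both batches: 30−18=12 heads, 38−6=32 tails.
Subtract the second batch: 12−5=7 heads and 32−12=20 tails.

7 heads and 20 tails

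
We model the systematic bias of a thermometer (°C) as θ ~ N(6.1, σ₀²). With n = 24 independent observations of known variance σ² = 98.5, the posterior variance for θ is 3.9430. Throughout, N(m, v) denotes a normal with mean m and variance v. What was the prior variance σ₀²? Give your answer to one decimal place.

σ₀² = 100.4

Posterior precision equals prior precision plus data precision: 1/σ_n² = 1/σ₀² + n/σ².
So 1/σ₀² = 1/3.9430 − 24/98.5 = 0.253614 − 0.243655 = 0.009959.
Hence σ₀² = 1/0.009959 ≈ 100.4.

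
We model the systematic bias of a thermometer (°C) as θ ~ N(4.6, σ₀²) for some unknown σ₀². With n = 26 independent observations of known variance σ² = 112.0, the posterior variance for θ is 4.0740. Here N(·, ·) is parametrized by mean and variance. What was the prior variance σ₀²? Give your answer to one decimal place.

Posterior precision equals prior precision plus data precision: 1/σ_n² = 1/σ₀² + n/σ².
So 1/σ₀² = 1/4.0740 − 26/112.0 = 0.245459 − 0.232143 = 0.013316.
Hence σ₀² = 1/0.013316 ≈ 75.1.

σ₀² = 75.1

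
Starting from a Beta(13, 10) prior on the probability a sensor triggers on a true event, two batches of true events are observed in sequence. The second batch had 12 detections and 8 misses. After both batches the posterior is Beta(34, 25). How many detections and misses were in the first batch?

Because Beta–binomial updating is additive in the counts, the combined data contributed (α_post−α_prior, β_post−β_prior) successes and failures.
Total across both batches: 34−13=21 detections, 25−10=15 misses.
Subtract the second batch: 21−12=9 detections and 15−8=7 misses.

9 detections and 7 misses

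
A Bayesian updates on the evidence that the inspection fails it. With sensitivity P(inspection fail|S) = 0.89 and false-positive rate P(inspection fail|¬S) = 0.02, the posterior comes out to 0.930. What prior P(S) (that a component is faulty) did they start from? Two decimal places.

Bayes' rule in odds form gives O(S|E) = O(S)·[P(E|S)/P(E|¬S)], hence O(S) = O(S|E)/LR.
Posterior odds = 0.930/(1−0.930) = 13.2857. LR = 0.89/0.02 = 44.5000.
Prior odds = 13.2857/44.5000 = 0.2986, so P(S) = 0.2986/(1+0.2986) ≈ 0.23.

P(S) = 0.23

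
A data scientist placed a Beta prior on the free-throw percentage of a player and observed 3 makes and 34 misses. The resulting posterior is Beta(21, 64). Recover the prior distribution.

Under Beta–binomial conjugacy the posterior parameters are (α+s, β+f).
Subtract the data counts: 21−3=18, 64−34=30.

Beta(18, 30)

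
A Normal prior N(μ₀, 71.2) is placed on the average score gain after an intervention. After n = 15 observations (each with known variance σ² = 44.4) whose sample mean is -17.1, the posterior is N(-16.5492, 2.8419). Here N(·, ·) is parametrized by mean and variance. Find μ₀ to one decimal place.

The posterior mean is a precision-weighted average: μ_n = (τ₀μ₀ + τ_data·x̄)/(τ₀+τ_data), with τ₀=1/σ₀² and τ_data=n/σ².
Here τ₀ = 1/71.2 = 0.014045 and τ_data = 15/44.4 = 0.337838, so τ_n = 0.351883.
Rearranging for μ₀: μ₀ = (μ_n·τ_n − τ_data·x̄)/τ₀ = (-16.5492·0.351883 − 0.337838·-17.1) / 0.014045 = -0.046352/0.014045 ≈ -3.3.

μ₀ = -3.3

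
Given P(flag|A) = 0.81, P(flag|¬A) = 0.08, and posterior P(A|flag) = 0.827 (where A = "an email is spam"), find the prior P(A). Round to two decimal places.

P(A) = 0.32

Bayes' rule in odds form gives O(A|E) = O(A)·[P(E|A)/P(E|¬A)], hence O(A) = O(A|E)/LR.
Posterior odds = 0.827/(1−0.827) = 4.7803. LR = 0.81/0.08 = 10.1250.
Prior odds = 4.7803/10.1250 = 0.4721, so P(A) = 0.4721/(1+0.4721) ≈ 0.32.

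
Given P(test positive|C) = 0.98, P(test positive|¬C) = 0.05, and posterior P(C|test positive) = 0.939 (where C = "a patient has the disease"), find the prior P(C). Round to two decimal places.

P(C) = 0.44

Bayes' rule in odds form gives O(C|E) = O(C)·[P(E|C)/P(E|¬C)], hence O(C) = O(C|E)/LR.
Posterior odds = 0.939/(1−0.939) = 15.3934. LR = 0.98/0.05 = 19.6000.
Prior odds = 15.3934/19.6000 = 0.7854, so P(C) = 0.7854/(1+0.7854) ≈ 0.44.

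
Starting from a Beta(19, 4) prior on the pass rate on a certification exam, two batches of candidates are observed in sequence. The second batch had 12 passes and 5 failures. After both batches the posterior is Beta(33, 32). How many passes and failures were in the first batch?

2 passes and 23 failures

Because Beta–binomial updating is additive in the counts, the combined data contributed (α_post−α_prior, β_post−β_prior) successes and failures.
Total across both batches: 33−19=14 passes, 32−4=28 failures.
Subtract the second batch: 14−12=2 passes and 28−5=23 failures.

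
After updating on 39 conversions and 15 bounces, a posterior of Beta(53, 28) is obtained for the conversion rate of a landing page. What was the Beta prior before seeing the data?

Beta(14, 13)

Beta is conjugate to the binomial likelihood: posterior = Beta(a+s, b+f).
Subtract the data counts: 53−39=14, 28−15=13.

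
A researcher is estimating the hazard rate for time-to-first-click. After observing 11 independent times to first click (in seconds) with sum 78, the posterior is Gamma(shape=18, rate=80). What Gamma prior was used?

Gamma–exponential conjugacy: posterior shape = α + n, posterior rate = β + Σtᵢ.
So α = 18 − 11 = 7 and β = 80 − 78 = 2.

Gamma(shape=7, rate=2)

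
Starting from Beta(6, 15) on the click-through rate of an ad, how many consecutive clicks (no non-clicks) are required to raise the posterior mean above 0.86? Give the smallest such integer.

After k clicks and 0 non-clicks the posterior is Beta(6+k, 15), with mean (6+k)/(6+15+k).
Set (6+k)/(21+k) > 0.86 and solve: k > (0.86·21 − 6)/(1 − 0.86) = 86.143.
The smallest integer exceeding 86.143 is 87.

k = 87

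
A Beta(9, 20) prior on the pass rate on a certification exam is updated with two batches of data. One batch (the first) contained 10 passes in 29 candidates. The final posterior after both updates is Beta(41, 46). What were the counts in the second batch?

Because Beta–binomial updating is additive in the counts, the combined data contributed (α_post−α_prior, β_post−β_prior) successes and failures.
Total across both batches: 41−9=32 passes, 46−20=26 failures.
Subtract the first batch: 32−10=22 passes and 26−19=7 failures.

22 passes and 7 failures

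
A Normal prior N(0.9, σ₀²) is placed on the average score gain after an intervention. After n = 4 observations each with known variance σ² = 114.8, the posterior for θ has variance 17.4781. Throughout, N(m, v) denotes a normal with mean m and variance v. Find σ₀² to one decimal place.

Posterior precision equals prior precision plus data precision: 1/σ_n² = 1/σ₀² + n/σ².
So 1/σ₀² = 1/17.4781 − 4/114.8 = 0.057214 − 0.034843 = 0.022371.
Hence σ₀² = 1/0.022371 ≈ 44.7.

σ₀² = 44.7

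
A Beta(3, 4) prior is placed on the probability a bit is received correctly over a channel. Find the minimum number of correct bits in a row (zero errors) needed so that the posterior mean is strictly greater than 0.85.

After k correct bits and 0 errors the posterior is Beta(3+k, 4), with mean (3+k)/(3+4+k).
Set (3+k)/(7+k) > 0.85 and solve: k > (0.85·7 − 3)/(1 − 0.85) = 19.667.
The smallest integer exceeding 19.667 is 20.

k = 20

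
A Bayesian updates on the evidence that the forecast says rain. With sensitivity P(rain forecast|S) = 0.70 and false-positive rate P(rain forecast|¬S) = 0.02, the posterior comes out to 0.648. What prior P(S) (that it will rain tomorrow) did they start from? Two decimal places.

Bayes' rule in odds form gives O(S|E) = O(S)·[P(E|S)/P(E|¬S)], hence O(S) = O(S|E)/LR.
Posterior odds = 0.648/(1−0.648) = 1.8409. LR = 0.70/0.02 = 35.0000.
Prior odds = 1.8409/35.0000 = 0.0526, so P(S) = 0.0526/(1+0.0526) ≈ 0.05.

P(S) = 0.05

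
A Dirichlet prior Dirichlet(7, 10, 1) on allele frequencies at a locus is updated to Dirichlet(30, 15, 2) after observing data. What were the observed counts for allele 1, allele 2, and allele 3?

For a Dirichlet(α) prior with multinomial counts c, the posterior is Dirichlet(α + c) componentwise.
Counts are posterior − prior componentwise: 30−7=23, 15−10=5, 2−1=1.

counts (23, 5, 1)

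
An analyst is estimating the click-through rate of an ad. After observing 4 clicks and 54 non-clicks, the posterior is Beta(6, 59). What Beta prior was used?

A Beta(a, b) prior with s successes and f failures in binomial data gives a Beta(a+s, b+f) posterior.
So a = 6 − 4 = 2 and b = 59 − 54 = 5.

Beta(2, 5)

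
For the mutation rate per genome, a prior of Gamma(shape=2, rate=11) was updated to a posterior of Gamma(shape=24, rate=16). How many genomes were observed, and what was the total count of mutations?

n = 5 genomes with total 22 mutations

A Gamma(α, β) prior (rate parametrization) on a Poisson rate with n observations summing to S gives posterior Gamma(α+S, β+n).
Matching: Σxᵢ = 24 − 2 = 22 and n = 16 − 11 = 5.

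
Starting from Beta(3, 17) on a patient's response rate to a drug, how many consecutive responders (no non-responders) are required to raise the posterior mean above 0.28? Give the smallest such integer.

After k responders and 0 non-responders the posterior is Beta(3+k, 17), with mean (3+k)/(3+17+k).
Set (3+k)/(20+k) > 0.28 and solve: k > (0.28·20 − 3)/(1 − 0.28) = 3.611.
The smallest integer exceeding 3.611 is 4.

k = 4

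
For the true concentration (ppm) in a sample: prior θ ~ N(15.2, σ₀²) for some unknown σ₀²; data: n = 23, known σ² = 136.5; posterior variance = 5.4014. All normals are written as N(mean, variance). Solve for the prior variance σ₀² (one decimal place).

For the Normal–Normal model with known σ², precisions add: τ_n = τ₀ + n/σ².
So 1/σ₀² = 1/5.4014 − 23/136.5 = 0.185137 − 0.168498 = 0.016639.
Hence σ₀² = 1/0.016639 ≈ 60.1.

σ₀² = 60.1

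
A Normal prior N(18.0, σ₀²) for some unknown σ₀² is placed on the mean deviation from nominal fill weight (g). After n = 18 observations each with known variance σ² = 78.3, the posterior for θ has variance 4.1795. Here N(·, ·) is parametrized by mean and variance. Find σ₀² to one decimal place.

For the Normal–Normal model with known σ², precisions add: τ_n = τ₀ + n/σ².
So 1/σ₀² = 1/4.1795 − 18/78.3 = 0.239263 − 0.229885 = 0.009378.
Hence σ₀² = 1/0.009378 ≈ 106.6.

σ₀² = 106.6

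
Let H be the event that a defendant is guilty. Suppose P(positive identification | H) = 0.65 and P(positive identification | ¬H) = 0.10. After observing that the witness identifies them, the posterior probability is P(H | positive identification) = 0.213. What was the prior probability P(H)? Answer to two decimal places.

In odds form, posterior odds = prior odds × likelihood ratio, so prior odds = posterior odds ÷ LR.
Posterior odds = 0.213/(1−0.213) = 0.2706. LR = 0.65/0.10 = 6.5000.
Prior odds = 0.2706/6.5000 = 0.0416, so P(H) = 0.0416/(1+0.0416) ≈ 0.04.

P(H) = 0.04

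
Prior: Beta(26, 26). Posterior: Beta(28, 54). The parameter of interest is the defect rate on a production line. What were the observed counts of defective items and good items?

2 defective items and 28 good items

Beta is conjugate to the binomial likelihood: posterior = Beta(a+s, b+f).
So s = 28 − 26 = 2 and f = 54 − 26 = 28.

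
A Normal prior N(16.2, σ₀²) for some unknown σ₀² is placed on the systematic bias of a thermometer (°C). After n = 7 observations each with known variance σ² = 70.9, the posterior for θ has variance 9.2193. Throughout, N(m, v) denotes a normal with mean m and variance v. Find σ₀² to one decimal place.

Posterior precision equals prior precision plus data precision: 1/σ_n² = 1/σ₀² + n/σ².
So 1/σ₀² = 1/9.2193 − 7/70.9 = 0.108468 − 0.098731 = 0.009737.
Hence σ₀² = 1/0.009737 ≈ 102.7.

σ₀² = 102.7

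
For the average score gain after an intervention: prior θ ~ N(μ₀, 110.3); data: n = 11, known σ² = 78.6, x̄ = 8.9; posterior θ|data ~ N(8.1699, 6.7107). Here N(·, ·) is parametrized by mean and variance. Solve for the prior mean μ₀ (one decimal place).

μ₀ = -3.1

The posterior mean is a precision-weighted average: μ_n = (τ₀μ₀ + τ_data·x̄)/(τ₀+τ_data), with τ₀=1/σ₀² and τ_data=n/σ².
Here τ₀ = 1/110.3 = 0.009066 and τ_data = 11/78.6 = 0.139949, so τ_n = 0.149015.
Rearranging for μ₀: μ₀ = (μ_n·τ_n − τ_data·x̄)/τ₀ = (8.1699·0.149015 − 0.139949·8.9) / 0.009066 = -0.028108/0.009066 ≈ -3.1.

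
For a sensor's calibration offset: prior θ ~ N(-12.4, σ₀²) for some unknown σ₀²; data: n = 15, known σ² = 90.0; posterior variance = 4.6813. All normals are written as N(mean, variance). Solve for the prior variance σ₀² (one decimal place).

σ₀² = 21.3

Posterior precision equals prior precision plus data precision: 1/σ_n² = 1/σ₀² + n/σ².
So 1/σ₀² = 1/4.6813 − 15/90.0 = 0.213616 − 0.166667 = 0.046949.
Hence σ₀² = 1/0.046949 ≈ 21.3.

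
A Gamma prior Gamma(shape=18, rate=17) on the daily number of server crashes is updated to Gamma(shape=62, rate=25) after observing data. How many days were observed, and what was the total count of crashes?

Gamma–Poisson conjugacy: posterior shape = α + Σxᵢ, posterior rate = β + n.
Matching: Σxᵢ = 62 − 18 = 44 and n = 25 − 17 = 8.

n = 8 days with total 44 crashes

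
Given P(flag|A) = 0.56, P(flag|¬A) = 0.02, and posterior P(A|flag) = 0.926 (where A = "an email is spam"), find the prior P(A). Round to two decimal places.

Bayes' rule in odds form gives O(A|E) = O(A)·[P(E|A)/P(E|¬A)], hence O(A) = O(A|E)/LR.
Posterior odds = 0.926/(1−0.926) = 12.5135. LR = 0.56/0.02 = 28.0000.
Prior odds = 12.5135/28.0000 = 0.4469, so P(A) = 0.4469/(1+0.4469) ≈ 0.31.

P(A) = 0.31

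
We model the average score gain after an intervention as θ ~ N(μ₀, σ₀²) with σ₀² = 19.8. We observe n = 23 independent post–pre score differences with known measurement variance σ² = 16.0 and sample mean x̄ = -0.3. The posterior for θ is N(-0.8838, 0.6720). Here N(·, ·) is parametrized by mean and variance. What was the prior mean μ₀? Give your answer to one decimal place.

μ₀ = -17.5

The posterior mean is a precision-weighted average: μ_n = (τ₀μ₀ + τ_data·x̄)/(τ₀+τ_data), with τ₀=1/σ₀² and τ_data=n/σ².
Here τ₀ = 1/19.8 = 0.050505 and τ_data = 23/16.0 = 1.437500, so τ_n = 1.488005.
Rearranging for μ₀: μ₀ = (μ_n·τ_n − τ_data·x̄)/τ₀ = (-0.8838·1.488005 − 1.437500·-0.3) / 0.050505 = -0.883849/0.050505 ≈ -17.5.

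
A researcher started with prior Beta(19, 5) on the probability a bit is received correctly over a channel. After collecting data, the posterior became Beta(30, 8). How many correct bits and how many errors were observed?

11 correct bits and 3 errors

Under Beta–binomial conjugacy the posterior parameters are (a+s, b+f).
So s = 30 − 19 = 11 and f = 8 − 5 = 3.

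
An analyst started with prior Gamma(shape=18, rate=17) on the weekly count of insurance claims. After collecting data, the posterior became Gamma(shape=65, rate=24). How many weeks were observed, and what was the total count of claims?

n = 7 weeks with total 47 claims

A Gamma(α, β) prior (rate parametrization) on a Poisson rate with n observations summing to S gives posterior Gamma(α+S, β+n).
Matching: Σxᵢ = 65 − 18 = 47 and n = 24 − 17 = 7.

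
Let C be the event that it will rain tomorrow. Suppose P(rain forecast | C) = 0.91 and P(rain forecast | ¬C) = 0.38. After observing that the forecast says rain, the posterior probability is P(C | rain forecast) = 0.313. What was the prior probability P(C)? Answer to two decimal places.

In odds form, posterior odds = prior odds × likelihood ratio, so prior odds = posterior odds ÷ LR.
Posterior odds = 0.313/(1−0.313) = 0.4556. LR = 0.91/0.38 = 2.3947.
Prior odds = 0.4556/2.3947 = 0.1903, so P(C) = 0.1903/(1+0.1903) ≈ 0.16.

P(C) = 0.16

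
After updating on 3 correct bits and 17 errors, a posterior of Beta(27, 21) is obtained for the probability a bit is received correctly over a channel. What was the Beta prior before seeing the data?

Beta(24, 4)

A Beta(a, b) prior with s successes and f failures in binomial data gives a Beta(a+s, b+f) posterior.
Subtract the data counts: 27−3=24, 21−17=4.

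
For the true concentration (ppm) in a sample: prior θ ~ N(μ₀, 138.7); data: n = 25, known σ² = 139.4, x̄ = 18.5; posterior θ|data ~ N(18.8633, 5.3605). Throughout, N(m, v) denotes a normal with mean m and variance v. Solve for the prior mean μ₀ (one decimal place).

μ₀ = 27.9

With known observation variance, the Normal–Normal posterior has precision τ_n = τ₀ + n/σ² and mean μ_n = (τ₀μ₀ + (n/σ²)x̄)/τ_n.
Here τ₀ = 1/138.7 = 0.007210 and τ_data = 25/139.4 = 0.179340, so τ_n = 0.186550.
Rearranging for μ₀: μ₀ = (μ_n·τ_n − τ_data·x̄)/τ₀ = (18.8633·0.186550 − 0.179340·18.5) / 0.007210 = 0.201159/0.007210 ≈ 27.9.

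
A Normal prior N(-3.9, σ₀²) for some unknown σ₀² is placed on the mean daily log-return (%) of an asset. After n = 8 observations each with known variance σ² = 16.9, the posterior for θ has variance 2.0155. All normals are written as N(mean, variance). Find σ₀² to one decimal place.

σ₀² = 43.9

For the Normal–Normal model with known σ², precisions add: τ_n = τ₀ + n/σ².
So 1/σ₀² = 1/2.0155 − 8/16.9 = 0.496155 − 0.473373 = 0.022782.
Hence σ₀² = 1/0.022782 ≈ 43.9.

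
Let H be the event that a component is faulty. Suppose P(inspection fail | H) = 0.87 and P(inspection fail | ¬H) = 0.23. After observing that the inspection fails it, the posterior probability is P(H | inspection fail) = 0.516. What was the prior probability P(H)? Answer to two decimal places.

In odds form, posterior odds = prior odds × likelihood ratio, so prior odds = posterior odds ÷ LR.
Posterior odds = 0.516/(1−0.516) = 1.0661. LR = 0.87/0.23 = 3.7826.
Prior odds = 1.0661/3.7826 = 0.2818, so P(H) = 0.2818/(1+0.2818) ≈ 0.22.

P(H) = 0.22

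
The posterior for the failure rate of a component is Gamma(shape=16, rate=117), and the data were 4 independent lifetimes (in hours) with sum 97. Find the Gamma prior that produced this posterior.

Gamma(shape=12, rate=20)

For an exponential likelihood with a Gamma(α, β) prior on the rate, n observations with total T give posterior Gamma(α+n, β+T).
So α = 16 − 4 = 12 and β = 117 − 97 = 20.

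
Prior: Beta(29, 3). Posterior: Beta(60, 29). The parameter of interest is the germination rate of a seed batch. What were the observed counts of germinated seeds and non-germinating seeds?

31 germinated seeds and 26 non-germinating seeds

Beta is conjugate to the binomial likelihood: posterior = Beta(α+s, β+f).
So s = 60 − 29 = 31 and f = 29 − 3 = 26.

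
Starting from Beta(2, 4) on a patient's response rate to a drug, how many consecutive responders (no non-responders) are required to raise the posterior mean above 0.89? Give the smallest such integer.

After k responders and 0 non-responders the posterior is Beta(2+k, 4), with mean (2+k)/(2+4+k).
Set (2+k)/(6+k) > 0.89 and solve: k > (0.89·6 − 2)/(1 − 0.89) = 30.364.
The smallest integer exceeding 30.364 is 31, and checking k=31: (33)/(37) = 0.8919 > 0.89.

k = 31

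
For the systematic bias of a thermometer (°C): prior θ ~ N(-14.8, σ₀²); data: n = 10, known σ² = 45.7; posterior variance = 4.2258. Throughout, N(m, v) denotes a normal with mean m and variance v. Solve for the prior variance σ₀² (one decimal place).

σ₀² = 56.1

Posterior precision equals prior precision plus data precision: 1/σ_n² = 1/σ₀² + n/σ².
So 1/σ₀² = 1/4.2258 − 10/45.7 = 0.236642 − 0.218818 = 0.017824.
Hence σ₀² = 1/0.017824 ≈ 56.1.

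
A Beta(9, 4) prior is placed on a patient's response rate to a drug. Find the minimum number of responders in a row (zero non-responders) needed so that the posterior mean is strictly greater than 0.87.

k = 18

After k responders and 0 non-responders the posterior is Beta(9+k, 4), with mean (9+k)/(9+4+k).
Set (9+k)/(13+k) > 0.87 and solve: k > (0.87·13 − 9)/(1 − 0.87) = 17.769.
The smallest integer exceeding 17.769 is 18, and checking k=18: (27)/(31) = 0.8710 > 0.87.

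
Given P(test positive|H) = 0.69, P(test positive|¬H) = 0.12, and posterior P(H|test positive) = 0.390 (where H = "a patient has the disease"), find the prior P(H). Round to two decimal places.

P(H) = 0.10

Bayes' rule in odds form gives O(H|E) = O(H)·[P(E|H)/P(E|¬H)], hence O(H) = O(H|E)/LR.
Posterior odds = 0.390/(1−0.390) = 0.6393. LR = 0.69/0.12 = 5.7500.
Prior odds = 0.6393/5.7500 = 0.1112, so P(H) = 0.1112/(1+0.1112) ≈ 0.10.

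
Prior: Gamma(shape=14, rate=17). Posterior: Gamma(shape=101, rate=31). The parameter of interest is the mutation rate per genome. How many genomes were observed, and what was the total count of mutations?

A Gamma(α, β) prior (rate parametrization) on a Poisson rate with n observations summing to S gives posterior Gamma(α+S, β+n).
Matching: Σxᵢ = 101 − 14 = 87 and n = 31 − 17 = 14.

n = 14 genomes with total 87 mutations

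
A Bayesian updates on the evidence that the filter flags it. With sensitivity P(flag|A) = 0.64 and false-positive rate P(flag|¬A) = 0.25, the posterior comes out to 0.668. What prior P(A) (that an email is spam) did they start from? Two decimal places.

P(A) = 0.44

Bayes' rule in odds form gives O(A|E) = O(A)·[P(E|A)/P(E|¬A)], hence O(A) = O(A|E)/LR.
Posterior odds = 0.668/(1−0.668) = 2.0120. LR = 0.64/0.25 = 2.5600.
Prior odds = 2.0120/2.5600 = 0.7859, so P(A) = 0.7859/(1+0.7859) ≈ 0.44.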